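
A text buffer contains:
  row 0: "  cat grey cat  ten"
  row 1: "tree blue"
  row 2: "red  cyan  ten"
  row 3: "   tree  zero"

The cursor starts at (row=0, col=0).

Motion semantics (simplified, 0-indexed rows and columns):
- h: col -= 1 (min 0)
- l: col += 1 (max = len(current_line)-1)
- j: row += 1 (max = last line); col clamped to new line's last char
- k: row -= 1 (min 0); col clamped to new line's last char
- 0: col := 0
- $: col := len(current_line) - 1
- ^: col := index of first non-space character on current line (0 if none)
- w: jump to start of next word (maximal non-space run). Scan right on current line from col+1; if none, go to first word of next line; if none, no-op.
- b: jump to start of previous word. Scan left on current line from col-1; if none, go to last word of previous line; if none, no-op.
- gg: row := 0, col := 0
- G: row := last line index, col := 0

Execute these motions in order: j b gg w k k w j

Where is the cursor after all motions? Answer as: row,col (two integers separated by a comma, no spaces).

Answer: 1,6

Derivation:
After 1 (j): row=1 col=0 char='t'
After 2 (b): row=0 col=16 char='t'
After 3 (gg): row=0 col=0 char='_'
After 4 (w): row=0 col=2 char='c'
After 5 (k): row=0 col=2 char='c'
After 6 (k): row=0 col=2 char='c'
After 7 (w): row=0 col=6 char='g'
After 8 (j): row=1 col=6 char='l'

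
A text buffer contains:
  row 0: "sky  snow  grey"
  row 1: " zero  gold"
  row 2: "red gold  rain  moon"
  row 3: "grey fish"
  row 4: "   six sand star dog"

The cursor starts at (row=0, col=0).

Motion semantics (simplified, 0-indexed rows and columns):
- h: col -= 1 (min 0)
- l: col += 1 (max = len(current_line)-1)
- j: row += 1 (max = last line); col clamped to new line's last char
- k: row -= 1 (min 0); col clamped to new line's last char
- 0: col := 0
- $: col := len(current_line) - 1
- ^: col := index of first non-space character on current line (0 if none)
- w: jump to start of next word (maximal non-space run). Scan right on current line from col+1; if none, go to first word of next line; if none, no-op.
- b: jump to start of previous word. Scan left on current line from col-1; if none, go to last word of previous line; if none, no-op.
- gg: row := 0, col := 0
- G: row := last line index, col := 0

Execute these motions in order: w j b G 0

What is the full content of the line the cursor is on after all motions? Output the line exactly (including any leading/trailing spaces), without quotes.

Answer:    six sand star dog

Derivation:
After 1 (w): row=0 col=5 char='s'
After 2 (j): row=1 col=5 char='_'
After 3 (b): row=1 col=1 char='z'
After 4 (G): row=4 col=0 char='_'
After 5 (0): row=4 col=0 char='_'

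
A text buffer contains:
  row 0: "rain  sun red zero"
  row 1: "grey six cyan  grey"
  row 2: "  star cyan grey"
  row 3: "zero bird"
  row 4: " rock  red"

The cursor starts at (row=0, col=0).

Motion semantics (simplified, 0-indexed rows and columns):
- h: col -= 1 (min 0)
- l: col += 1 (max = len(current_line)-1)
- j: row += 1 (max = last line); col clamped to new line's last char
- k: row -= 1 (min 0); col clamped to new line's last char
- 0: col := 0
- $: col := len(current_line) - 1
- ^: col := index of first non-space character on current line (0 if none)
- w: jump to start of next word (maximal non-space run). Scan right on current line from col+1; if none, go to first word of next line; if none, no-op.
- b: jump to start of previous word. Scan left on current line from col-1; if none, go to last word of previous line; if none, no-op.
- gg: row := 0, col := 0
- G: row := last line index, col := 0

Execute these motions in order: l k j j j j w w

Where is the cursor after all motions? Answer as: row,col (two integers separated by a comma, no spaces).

Answer: 4,7

Derivation:
After 1 (l): row=0 col=1 char='a'
After 2 (k): row=0 col=1 char='a'
After 3 (j): row=1 col=1 char='r'
After 4 (j): row=2 col=1 char='_'
After 5 (j): row=3 col=1 char='e'
After 6 (j): row=4 col=1 char='r'
After 7 (w): row=4 col=7 char='r'
After 8 (w): row=4 col=7 char='r'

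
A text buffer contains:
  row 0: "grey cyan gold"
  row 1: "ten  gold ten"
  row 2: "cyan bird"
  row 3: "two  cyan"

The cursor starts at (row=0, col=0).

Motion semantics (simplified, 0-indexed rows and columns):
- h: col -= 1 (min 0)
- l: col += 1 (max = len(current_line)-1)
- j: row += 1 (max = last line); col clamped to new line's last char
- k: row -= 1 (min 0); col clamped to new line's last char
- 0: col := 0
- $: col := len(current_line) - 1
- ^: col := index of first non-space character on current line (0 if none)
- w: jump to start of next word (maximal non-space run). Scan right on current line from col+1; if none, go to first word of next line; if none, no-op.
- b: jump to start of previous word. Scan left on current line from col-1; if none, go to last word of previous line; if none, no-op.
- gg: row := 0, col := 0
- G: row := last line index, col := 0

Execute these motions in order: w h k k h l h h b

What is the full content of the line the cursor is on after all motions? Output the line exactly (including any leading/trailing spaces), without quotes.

After 1 (w): row=0 col=5 char='c'
After 2 (h): row=0 col=4 char='_'
After 3 (k): row=0 col=4 char='_'
After 4 (k): row=0 col=4 char='_'
After 5 (h): row=0 col=3 char='y'
After 6 (l): row=0 col=4 char='_'
After 7 (h): row=0 col=3 char='y'
After 8 (h): row=0 col=2 char='e'
After 9 (b): row=0 col=0 char='g'

Answer: grey cyan gold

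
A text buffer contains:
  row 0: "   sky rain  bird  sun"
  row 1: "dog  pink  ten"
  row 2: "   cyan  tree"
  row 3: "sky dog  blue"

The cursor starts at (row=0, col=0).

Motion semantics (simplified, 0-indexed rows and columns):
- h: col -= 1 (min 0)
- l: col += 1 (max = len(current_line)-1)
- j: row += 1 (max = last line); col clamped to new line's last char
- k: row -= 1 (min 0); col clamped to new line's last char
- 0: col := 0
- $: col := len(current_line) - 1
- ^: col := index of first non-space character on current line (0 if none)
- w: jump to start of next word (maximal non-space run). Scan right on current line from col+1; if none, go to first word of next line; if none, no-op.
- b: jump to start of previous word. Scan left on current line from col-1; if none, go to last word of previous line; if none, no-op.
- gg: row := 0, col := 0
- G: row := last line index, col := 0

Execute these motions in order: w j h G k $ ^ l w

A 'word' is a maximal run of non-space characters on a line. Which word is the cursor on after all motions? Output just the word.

Answer: tree

Derivation:
After 1 (w): row=0 col=3 char='s'
After 2 (j): row=1 col=3 char='_'
After 3 (h): row=1 col=2 char='g'
After 4 (G): row=3 col=0 char='s'
After 5 (k): row=2 col=0 char='_'
After 6 ($): row=2 col=12 char='e'
After 7 (^): row=2 col=3 char='c'
After 8 (l): row=2 col=4 char='y'
After 9 (w): row=2 col=9 char='t'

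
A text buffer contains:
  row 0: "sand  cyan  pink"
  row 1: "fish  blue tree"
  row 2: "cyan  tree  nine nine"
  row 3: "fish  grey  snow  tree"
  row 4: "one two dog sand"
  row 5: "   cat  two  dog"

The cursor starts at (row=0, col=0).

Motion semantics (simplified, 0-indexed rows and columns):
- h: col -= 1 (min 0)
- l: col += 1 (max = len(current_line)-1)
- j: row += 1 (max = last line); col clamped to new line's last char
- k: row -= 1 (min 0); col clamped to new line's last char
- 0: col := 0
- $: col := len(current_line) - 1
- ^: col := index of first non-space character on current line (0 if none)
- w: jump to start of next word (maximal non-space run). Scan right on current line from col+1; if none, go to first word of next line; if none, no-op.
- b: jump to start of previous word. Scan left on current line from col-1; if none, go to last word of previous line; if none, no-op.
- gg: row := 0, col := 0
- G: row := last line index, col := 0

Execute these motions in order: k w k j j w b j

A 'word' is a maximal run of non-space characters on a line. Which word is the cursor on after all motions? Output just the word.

Answer: grey

Derivation:
After 1 (k): row=0 col=0 char='s'
After 2 (w): row=0 col=6 char='c'
After 3 (k): row=0 col=6 char='c'
After 4 (j): row=1 col=6 char='b'
After 5 (j): row=2 col=6 char='t'
After 6 (w): row=2 col=12 char='n'
After 7 (b): row=2 col=6 char='t'
After 8 (j): row=3 col=6 char='g'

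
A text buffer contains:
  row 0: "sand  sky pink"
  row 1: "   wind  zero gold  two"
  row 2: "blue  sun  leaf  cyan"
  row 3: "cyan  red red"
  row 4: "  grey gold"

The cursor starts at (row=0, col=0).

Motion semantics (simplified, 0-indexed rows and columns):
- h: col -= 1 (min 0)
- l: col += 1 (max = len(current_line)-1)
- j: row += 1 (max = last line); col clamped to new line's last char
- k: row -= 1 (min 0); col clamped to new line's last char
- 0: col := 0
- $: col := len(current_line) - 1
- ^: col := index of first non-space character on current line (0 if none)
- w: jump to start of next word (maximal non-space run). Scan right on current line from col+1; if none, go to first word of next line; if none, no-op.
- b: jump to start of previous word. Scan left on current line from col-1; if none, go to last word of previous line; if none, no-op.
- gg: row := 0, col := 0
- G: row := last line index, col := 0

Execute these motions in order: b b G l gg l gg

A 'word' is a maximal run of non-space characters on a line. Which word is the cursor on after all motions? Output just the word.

After 1 (b): row=0 col=0 char='s'
After 2 (b): row=0 col=0 char='s'
After 3 (G): row=4 col=0 char='_'
After 4 (l): row=4 col=1 char='_'
After 5 (gg): row=0 col=0 char='s'
After 6 (l): row=0 col=1 char='a'
After 7 (gg): row=0 col=0 char='s'

Answer: sand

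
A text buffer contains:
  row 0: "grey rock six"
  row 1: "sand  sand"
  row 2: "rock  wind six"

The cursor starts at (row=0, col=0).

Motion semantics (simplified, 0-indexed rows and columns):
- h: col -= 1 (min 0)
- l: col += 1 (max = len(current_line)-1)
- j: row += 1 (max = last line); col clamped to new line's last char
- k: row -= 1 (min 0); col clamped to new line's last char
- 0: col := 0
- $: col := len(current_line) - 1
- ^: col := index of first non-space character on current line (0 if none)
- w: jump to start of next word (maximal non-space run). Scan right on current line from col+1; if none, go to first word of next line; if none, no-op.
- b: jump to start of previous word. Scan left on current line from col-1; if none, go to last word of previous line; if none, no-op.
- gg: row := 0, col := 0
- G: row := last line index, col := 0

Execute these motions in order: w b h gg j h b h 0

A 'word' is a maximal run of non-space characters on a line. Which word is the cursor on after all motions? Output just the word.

Answer: grey

Derivation:
After 1 (w): row=0 col=5 char='r'
After 2 (b): row=0 col=0 char='g'
After 3 (h): row=0 col=0 char='g'
After 4 (gg): row=0 col=0 char='g'
After 5 (j): row=1 col=0 char='s'
After 6 (h): row=1 col=0 char='s'
After 7 (b): row=0 col=10 char='s'
After 8 (h): row=0 col=9 char='_'
After 9 (0): row=0 col=0 char='g'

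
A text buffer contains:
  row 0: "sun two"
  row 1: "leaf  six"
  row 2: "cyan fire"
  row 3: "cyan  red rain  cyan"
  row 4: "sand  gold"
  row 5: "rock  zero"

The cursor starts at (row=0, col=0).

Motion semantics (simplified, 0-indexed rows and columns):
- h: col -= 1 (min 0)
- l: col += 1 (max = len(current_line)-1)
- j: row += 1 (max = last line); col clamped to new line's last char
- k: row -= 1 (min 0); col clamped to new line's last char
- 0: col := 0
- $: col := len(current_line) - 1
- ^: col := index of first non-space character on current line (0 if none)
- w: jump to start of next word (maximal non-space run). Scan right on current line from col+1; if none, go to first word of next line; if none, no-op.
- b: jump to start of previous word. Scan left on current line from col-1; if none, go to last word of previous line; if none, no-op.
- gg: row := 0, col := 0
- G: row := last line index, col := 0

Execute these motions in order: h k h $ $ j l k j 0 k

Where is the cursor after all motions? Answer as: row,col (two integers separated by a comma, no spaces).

After 1 (h): row=0 col=0 char='s'
After 2 (k): row=0 col=0 char='s'
After 3 (h): row=0 col=0 char='s'
After 4 ($): row=0 col=6 char='o'
After 5 ($): row=0 col=6 char='o'
After 6 (j): row=1 col=6 char='s'
After 7 (l): row=1 col=7 char='i'
After 8 (k): row=0 col=6 char='o'
After 9 (j): row=1 col=6 char='s'
After 10 (0): row=1 col=0 char='l'
After 11 (k): row=0 col=0 char='s'

Answer: 0,0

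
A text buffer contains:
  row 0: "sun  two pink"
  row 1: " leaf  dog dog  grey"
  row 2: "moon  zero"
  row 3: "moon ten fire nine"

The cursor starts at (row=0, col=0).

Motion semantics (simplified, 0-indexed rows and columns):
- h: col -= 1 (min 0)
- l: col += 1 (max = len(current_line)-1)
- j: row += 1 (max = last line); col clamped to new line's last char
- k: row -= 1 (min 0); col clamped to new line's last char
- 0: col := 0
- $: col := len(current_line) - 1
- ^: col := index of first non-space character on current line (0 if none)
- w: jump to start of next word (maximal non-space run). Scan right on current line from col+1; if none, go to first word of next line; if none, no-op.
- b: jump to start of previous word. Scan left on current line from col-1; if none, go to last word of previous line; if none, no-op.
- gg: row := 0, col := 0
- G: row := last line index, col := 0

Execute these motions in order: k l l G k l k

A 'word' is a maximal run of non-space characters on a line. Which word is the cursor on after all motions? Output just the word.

After 1 (k): row=0 col=0 char='s'
After 2 (l): row=0 col=1 char='u'
After 3 (l): row=0 col=2 char='n'
After 4 (G): row=3 col=0 char='m'
After 5 (k): row=2 col=0 char='m'
After 6 (l): row=2 col=1 char='o'
After 7 (k): row=1 col=1 char='l'

Answer: leaf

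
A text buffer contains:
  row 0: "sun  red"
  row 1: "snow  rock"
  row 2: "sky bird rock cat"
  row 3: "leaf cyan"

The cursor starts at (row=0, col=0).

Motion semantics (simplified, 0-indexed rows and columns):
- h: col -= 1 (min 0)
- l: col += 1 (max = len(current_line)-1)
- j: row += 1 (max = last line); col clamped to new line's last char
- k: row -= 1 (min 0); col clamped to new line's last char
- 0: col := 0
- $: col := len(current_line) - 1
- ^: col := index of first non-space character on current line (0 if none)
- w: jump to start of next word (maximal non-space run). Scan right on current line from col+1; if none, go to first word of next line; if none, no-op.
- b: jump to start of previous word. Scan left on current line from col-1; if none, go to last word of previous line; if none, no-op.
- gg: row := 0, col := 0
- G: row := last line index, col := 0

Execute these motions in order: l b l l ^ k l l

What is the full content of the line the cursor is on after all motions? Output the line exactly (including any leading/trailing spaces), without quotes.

Answer: sun  red

Derivation:
After 1 (l): row=0 col=1 char='u'
After 2 (b): row=0 col=0 char='s'
After 3 (l): row=0 col=1 char='u'
After 4 (l): row=0 col=2 char='n'
After 5 (^): row=0 col=0 char='s'
After 6 (k): row=0 col=0 char='s'
After 7 (l): row=0 col=1 char='u'
After 8 (l): row=0 col=2 char='n'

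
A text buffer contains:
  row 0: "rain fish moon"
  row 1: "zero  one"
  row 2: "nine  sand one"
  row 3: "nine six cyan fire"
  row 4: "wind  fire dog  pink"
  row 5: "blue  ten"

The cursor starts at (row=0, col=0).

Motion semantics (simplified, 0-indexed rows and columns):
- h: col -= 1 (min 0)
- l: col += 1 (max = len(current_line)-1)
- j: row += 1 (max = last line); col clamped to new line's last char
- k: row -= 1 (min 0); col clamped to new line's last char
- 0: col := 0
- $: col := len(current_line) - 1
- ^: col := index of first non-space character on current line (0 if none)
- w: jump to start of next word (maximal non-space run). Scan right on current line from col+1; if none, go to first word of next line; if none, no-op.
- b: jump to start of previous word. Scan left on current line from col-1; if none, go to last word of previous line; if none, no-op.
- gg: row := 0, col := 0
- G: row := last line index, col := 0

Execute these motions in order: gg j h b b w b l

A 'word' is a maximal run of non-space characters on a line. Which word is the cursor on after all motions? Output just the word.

After 1 (gg): row=0 col=0 char='r'
After 2 (j): row=1 col=0 char='z'
After 3 (h): row=1 col=0 char='z'
After 4 (b): row=0 col=10 char='m'
After 5 (b): row=0 col=5 char='f'
After 6 (w): row=0 col=10 char='m'
After 7 (b): row=0 col=5 char='f'
After 8 (l): row=0 col=6 char='i'

Answer: fish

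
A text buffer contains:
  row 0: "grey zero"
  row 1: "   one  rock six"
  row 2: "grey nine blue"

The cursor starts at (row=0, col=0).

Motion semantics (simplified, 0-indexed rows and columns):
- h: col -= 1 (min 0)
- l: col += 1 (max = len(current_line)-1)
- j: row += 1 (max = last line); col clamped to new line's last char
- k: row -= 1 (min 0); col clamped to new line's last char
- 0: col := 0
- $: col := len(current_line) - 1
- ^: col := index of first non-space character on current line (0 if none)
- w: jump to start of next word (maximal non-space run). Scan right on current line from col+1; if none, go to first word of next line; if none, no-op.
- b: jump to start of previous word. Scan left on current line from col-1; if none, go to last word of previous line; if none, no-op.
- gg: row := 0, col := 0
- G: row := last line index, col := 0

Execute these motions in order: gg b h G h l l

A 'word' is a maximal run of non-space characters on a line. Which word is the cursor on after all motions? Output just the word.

Answer: grey

Derivation:
After 1 (gg): row=0 col=0 char='g'
After 2 (b): row=0 col=0 char='g'
After 3 (h): row=0 col=0 char='g'
After 4 (G): row=2 col=0 char='g'
After 5 (h): row=2 col=0 char='g'
After 6 (l): row=2 col=1 char='r'
After 7 (l): row=2 col=2 char='e'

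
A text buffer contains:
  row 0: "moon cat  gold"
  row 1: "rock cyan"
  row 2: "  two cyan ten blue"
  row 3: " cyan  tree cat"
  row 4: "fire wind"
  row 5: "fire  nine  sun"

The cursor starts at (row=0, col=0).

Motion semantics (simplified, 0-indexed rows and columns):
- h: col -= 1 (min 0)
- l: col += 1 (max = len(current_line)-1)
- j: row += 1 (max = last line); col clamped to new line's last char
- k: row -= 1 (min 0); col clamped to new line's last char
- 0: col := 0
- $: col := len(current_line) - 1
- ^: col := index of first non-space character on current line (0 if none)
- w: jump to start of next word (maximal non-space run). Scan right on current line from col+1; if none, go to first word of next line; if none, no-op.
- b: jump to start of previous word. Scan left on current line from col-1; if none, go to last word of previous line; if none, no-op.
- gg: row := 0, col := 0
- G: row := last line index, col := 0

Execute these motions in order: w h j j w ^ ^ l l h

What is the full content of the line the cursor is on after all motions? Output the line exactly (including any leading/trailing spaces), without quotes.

After 1 (w): row=0 col=5 char='c'
After 2 (h): row=0 col=4 char='_'
After 3 (j): row=1 col=4 char='_'
After 4 (j): row=2 col=4 char='o'
After 5 (w): row=2 col=6 char='c'
After 6 (^): row=2 col=2 char='t'
After 7 (^): row=2 col=2 char='t'
After 8 (l): row=2 col=3 char='w'
After 9 (l): row=2 col=4 char='o'
After 10 (h): row=2 col=3 char='w'

Answer:   two cyan ten blue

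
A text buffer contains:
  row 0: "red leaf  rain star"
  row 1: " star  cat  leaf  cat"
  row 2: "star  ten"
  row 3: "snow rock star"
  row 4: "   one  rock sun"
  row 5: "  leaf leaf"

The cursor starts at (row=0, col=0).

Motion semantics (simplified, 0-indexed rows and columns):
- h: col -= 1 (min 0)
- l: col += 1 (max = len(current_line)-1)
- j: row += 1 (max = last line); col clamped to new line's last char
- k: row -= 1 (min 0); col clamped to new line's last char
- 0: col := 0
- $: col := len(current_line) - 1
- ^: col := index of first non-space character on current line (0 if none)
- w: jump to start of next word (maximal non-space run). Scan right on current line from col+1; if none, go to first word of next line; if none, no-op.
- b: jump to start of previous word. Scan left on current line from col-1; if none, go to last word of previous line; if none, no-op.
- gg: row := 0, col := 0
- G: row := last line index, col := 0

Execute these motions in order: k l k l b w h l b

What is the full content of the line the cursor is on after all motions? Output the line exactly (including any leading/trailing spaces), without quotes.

Answer: red leaf  rain star

Derivation:
After 1 (k): row=0 col=0 char='r'
After 2 (l): row=0 col=1 char='e'
After 3 (k): row=0 col=1 char='e'
After 4 (l): row=0 col=2 char='d'
After 5 (b): row=0 col=0 char='r'
After 6 (w): row=0 col=4 char='l'
After 7 (h): row=0 col=3 char='_'
After 8 (l): row=0 col=4 char='l'
After 9 (b): row=0 col=0 char='r'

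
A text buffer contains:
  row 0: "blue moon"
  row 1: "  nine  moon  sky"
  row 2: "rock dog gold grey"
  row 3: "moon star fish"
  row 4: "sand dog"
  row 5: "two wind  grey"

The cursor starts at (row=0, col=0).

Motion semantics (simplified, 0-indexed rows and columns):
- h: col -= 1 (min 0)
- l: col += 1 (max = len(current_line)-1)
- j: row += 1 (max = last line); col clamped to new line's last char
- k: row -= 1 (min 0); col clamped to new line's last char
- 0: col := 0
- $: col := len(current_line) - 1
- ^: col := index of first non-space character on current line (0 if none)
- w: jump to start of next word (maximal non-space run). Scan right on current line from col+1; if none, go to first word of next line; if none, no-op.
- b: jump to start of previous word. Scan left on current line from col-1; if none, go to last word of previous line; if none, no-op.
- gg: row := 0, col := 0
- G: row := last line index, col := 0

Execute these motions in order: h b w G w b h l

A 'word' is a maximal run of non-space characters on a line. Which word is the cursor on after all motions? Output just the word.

Answer: two

Derivation:
After 1 (h): row=0 col=0 char='b'
After 2 (b): row=0 col=0 char='b'
After 3 (w): row=0 col=5 char='m'
After 4 (G): row=5 col=0 char='t'
After 5 (w): row=5 col=4 char='w'
After 6 (b): row=5 col=0 char='t'
After 7 (h): row=5 col=0 char='t'
After 8 (l): row=5 col=1 char='w'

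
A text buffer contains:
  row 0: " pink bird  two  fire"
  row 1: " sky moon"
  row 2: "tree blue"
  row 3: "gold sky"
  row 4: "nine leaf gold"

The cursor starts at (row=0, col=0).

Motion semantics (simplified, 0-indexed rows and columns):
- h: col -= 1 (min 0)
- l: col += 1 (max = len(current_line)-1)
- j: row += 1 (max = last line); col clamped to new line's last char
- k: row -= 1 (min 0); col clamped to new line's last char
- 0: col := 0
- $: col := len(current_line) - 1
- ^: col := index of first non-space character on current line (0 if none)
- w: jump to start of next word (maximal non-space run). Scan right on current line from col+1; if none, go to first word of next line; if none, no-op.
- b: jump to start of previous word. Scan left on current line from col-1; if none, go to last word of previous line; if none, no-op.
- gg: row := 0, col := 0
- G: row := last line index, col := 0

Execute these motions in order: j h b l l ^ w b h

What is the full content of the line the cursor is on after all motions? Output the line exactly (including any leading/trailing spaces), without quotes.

After 1 (j): row=1 col=0 char='_'
After 2 (h): row=1 col=0 char='_'
After 3 (b): row=0 col=17 char='f'
After 4 (l): row=0 col=18 char='i'
After 5 (l): row=0 col=19 char='r'
After 6 (^): row=0 col=1 char='p'
After 7 (w): row=0 col=6 char='b'
After 8 (b): row=0 col=1 char='p'
After 9 (h): row=0 col=0 char='_'

Answer:  pink bird  two  fire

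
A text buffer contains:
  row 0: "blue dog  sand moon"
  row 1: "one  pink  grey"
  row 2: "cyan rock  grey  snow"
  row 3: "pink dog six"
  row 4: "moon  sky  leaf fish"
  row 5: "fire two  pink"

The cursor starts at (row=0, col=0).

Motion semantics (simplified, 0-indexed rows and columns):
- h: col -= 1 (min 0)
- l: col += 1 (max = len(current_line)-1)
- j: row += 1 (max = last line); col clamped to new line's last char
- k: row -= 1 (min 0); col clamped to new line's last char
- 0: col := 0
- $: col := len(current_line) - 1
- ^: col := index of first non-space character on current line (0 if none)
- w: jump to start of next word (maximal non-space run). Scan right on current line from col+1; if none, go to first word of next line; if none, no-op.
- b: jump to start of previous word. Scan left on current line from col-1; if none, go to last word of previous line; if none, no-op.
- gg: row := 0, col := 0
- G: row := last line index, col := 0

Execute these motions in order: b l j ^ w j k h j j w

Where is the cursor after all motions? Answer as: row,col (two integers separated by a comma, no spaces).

Answer: 3,5

Derivation:
After 1 (b): row=0 col=0 char='b'
After 2 (l): row=0 col=1 char='l'
After 3 (j): row=1 col=1 char='n'
After 4 (^): row=1 col=0 char='o'
After 5 (w): row=1 col=5 char='p'
After 6 (j): row=2 col=5 char='r'
After 7 (k): row=1 col=5 char='p'
After 8 (h): row=1 col=4 char='_'
After 9 (j): row=2 col=4 char='_'
After 10 (j): row=3 col=4 char='_'
After 11 (w): row=3 col=5 char='d'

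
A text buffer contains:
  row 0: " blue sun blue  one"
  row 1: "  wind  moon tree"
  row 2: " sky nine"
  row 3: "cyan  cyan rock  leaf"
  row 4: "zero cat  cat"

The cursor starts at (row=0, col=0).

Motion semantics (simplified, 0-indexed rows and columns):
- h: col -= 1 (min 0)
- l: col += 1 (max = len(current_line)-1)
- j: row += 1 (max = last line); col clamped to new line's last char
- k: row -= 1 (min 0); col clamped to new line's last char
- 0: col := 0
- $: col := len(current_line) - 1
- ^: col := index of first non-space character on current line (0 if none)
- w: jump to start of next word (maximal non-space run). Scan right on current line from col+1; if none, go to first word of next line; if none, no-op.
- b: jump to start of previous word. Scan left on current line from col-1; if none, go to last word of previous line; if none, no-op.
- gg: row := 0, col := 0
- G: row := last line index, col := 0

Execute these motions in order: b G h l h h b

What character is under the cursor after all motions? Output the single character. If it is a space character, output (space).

Answer: l

Derivation:
After 1 (b): row=0 col=0 char='_'
After 2 (G): row=4 col=0 char='z'
After 3 (h): row=4 col=0 char='z'
After 4 (l): row=4 col=1 char='e'
After 5 (h): row=4 col=0 char='z'
After 6 (h): row=4 col=0 char='z'
After 7 (b): row=3 col=17 char='l'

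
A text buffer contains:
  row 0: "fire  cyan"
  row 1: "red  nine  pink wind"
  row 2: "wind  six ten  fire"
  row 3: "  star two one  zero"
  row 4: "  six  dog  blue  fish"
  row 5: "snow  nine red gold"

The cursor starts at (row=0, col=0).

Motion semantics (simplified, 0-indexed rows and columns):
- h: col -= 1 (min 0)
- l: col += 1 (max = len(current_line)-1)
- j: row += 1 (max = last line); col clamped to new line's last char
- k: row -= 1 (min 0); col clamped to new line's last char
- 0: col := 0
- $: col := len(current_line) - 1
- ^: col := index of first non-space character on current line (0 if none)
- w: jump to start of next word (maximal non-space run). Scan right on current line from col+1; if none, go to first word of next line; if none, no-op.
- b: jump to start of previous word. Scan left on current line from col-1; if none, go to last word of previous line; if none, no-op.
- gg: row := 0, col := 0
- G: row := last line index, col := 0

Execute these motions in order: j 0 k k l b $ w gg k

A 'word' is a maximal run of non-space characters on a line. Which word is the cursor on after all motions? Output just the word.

After 1 (j): row=1 col=0 char='r'
After 2 (0): row=1 col=0 char='r'
After 3 (k): row=0 col=0 char='f'
After 4 (k): row=0 col=0 char='f'
After 5 (l): row=0 col=1 char='i'
After 6 (b): row=0 col=0 char='f'
After 7 ($): row=0 col=9 char='n'
After 8 (w): row=1 col=0 char='r'
After 9 (gg): row=0 col=0 char='f'
After 10 (k): row=0 col=0 char='f'

Answer: fire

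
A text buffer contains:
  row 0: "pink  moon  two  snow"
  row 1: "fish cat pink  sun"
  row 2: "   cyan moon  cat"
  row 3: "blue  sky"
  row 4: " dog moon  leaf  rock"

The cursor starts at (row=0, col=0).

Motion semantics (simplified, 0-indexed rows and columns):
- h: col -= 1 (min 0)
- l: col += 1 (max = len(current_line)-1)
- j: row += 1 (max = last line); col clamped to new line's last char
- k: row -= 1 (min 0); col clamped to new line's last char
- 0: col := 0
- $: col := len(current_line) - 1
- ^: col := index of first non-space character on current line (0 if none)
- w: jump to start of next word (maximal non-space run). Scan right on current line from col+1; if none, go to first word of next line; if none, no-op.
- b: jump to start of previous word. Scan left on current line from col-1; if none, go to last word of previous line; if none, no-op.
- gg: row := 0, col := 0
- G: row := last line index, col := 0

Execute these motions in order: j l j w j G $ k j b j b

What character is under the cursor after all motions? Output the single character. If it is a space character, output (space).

After 1 (j): row=1 col=0 char='f'
After 2 (l): row=1 col=1 char='i'
After 3 (j): row=2 col=1 char='_'
After 4 (w): row=2 col=3 char='c'
After 5 (j): row=3 col=3 char='e'
After 6 (G): row=4 col=0 char='_'
After 7 ($): row=4 col=20 char='k'
After 8 (k): row=3 col=8 char='y'
After 9 (j): row=4 col=8 char='n'
After 10 (b): row=4 col=5 char='m'
After 11 (j): row=4 col=5 char='m'
After 12 (b): row=4 col=1 char='d'

Answer: d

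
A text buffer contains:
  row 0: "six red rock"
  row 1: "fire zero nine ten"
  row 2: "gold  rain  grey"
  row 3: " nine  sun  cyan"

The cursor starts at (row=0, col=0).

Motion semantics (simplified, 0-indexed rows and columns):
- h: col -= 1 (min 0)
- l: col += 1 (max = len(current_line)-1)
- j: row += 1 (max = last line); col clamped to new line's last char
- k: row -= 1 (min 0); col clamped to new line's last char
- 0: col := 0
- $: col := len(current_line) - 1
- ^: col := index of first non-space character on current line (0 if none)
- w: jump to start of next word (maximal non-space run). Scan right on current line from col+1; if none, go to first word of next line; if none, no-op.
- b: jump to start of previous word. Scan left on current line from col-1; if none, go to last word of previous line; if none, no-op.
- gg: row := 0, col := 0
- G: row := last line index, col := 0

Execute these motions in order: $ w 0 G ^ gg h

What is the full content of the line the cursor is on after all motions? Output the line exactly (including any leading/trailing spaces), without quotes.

Answer: six red rock

Derivation:
After 1 ($): row=0 col=11 char='k'
After 2 (w): row=1 col=0 char='f'
After 3 (0): row=1 col=0 char='f'
After 4 (G): row=3 col=0 char='_'
After 5 (^): row=3 col=1 char='n'
After 6 (gg): row=0 col=0 char='s'
After 7 (h): row=0 col=0 char='s'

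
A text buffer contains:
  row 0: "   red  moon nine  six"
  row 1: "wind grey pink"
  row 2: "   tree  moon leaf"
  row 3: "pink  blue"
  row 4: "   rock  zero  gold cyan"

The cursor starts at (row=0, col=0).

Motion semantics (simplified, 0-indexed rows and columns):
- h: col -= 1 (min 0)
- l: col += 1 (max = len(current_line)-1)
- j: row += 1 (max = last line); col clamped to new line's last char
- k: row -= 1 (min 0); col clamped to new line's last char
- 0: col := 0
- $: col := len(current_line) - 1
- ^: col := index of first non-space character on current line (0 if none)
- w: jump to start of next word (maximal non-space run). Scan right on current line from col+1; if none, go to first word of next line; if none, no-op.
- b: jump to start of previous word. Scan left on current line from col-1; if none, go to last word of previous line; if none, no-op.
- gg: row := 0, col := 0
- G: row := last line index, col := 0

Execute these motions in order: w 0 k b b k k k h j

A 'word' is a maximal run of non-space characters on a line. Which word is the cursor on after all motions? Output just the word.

After 1 (w): row=0 col=3 char='r'
After 2 (0): row=0 col=0 char='_'
After 3 (k): row=0 col=0 char='_'
After 4 (b): row=0 col=0 char='_'
After 5 (b): row=0 col=0 char='_'
After 6 (k): row=0 col=0 char='_'
After 7 (k): row=0 col=0 char='_'
After 8 (k): row=0 col=0 char='_'
After 9 (h): row=0 col=0 char='_'
After 10 (j): row=1 col=0 char='w'

Answer: wind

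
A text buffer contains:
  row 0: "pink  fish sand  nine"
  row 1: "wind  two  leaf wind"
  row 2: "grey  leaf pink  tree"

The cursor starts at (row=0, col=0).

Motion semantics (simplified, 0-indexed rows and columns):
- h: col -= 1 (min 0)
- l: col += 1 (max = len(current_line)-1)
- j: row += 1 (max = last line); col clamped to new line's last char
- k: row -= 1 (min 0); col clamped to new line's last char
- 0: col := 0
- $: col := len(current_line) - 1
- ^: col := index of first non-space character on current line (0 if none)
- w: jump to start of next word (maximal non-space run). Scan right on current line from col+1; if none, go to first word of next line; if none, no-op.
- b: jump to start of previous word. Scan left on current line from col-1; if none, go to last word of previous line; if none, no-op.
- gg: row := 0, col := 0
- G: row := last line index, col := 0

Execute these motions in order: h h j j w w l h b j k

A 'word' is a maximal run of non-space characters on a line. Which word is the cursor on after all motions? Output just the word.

After 1 (h): row=0 col=0 char='p'
After 2 (h): row=0 col=0 char='p'
After 3 (j): row=1 col=0 char='w'
After 4 (j): row=2 col=0 char='g'
After 5 (w): row=2 col=6 char='l'
After 6 (w): row=2 col=11 char='p'
After 7 (l): row=2 col=12 char='i'
After 8 (h): row=2 col=11 char='p'
After 9 (b): row=2 col=6 char='l'
After 10 (j): row=2 col=6 char='l'
After 11 (k): row=1 col=6 char='t'

Answer: two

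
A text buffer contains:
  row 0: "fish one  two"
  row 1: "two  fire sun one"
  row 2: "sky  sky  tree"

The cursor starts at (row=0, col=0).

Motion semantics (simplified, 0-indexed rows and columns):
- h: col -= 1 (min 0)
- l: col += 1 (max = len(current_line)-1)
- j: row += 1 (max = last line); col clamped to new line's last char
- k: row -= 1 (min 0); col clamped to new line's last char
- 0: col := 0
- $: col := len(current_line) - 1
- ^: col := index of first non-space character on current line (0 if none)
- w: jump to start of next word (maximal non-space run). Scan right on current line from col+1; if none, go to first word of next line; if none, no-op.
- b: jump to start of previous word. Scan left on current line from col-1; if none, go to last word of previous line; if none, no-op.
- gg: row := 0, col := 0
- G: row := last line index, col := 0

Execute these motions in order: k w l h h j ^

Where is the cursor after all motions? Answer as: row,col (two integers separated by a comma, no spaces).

After 1 (k): row=0 col=0 char='f'
After 2 (w): row=0 col=5 char='o'
After 3 (l): row=0 col=6 char='n'
After 4 (h): row=0 col=5 char='o'
After 5 (h): row=0 col=4 char='_'
After 6 (j): row=1 col=4 char='_'
After 7 (^): row=1 col=0 char='t'

Answer: 1,0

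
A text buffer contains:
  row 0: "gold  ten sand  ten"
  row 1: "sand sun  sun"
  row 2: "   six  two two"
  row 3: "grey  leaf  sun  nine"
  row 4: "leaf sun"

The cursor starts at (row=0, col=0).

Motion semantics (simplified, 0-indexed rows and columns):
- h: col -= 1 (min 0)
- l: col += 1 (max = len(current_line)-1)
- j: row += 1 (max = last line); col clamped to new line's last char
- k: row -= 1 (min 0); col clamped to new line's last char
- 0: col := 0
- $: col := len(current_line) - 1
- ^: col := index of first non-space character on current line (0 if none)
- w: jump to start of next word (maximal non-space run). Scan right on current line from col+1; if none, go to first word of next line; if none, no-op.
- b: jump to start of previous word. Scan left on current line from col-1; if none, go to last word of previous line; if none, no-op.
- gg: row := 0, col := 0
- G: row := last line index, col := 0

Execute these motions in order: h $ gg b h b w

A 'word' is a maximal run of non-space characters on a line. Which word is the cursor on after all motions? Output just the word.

After 1 (h): row=0 col=0 char='g'
After 2 ($): row=0 col=18 char='n'
After 3 (gg): row=0 col=0 char='g'
After 4 (b): row=0 col=0 char='g'
After 5 (h): row=0 col=0 char='g'
After 6 (b): row=0 col=0 char='g'
After 7 (w): row=0 col=6 char='t'

Answer: ten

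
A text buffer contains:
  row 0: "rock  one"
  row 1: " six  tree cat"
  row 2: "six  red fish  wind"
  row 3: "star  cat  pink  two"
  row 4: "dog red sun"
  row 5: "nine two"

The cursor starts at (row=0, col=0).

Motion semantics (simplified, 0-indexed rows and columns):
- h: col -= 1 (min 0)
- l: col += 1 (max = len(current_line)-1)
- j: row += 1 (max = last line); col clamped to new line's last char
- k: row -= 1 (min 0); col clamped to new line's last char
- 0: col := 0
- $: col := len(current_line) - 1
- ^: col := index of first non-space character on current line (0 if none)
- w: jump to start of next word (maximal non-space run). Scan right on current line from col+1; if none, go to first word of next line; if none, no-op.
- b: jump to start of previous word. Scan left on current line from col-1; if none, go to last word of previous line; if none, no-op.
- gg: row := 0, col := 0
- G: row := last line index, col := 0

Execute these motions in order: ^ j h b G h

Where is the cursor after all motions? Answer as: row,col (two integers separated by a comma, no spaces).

Answer: 5,0

Derivation:
After 1 (^): row=0 col=0 char='r'
After 2 (j): row=1 col=0 char='_'
After 3 (h): row=1 col=0 char='_'
After 4 (b): row=0 col=6 char='o'
After 5 (G): row=5 col=0 char='n'
After 6 (h): row=5 col=0 char='n'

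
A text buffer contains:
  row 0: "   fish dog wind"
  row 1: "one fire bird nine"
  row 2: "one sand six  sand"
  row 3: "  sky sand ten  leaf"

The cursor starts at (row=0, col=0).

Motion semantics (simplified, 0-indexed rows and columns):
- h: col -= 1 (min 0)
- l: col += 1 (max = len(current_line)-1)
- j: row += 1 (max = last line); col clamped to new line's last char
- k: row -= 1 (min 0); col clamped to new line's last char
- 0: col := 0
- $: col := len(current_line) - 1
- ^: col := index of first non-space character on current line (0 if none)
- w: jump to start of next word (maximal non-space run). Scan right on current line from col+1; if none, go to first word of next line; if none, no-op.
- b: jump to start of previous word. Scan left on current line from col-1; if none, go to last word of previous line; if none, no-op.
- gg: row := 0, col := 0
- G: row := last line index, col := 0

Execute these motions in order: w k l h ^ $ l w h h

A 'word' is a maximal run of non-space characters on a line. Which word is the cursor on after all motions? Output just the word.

Answer: one

Derivation:
After 1 (w): row=0 col=3 char='f'
After 2 (k): row=0 col=3 char='f'
After 3 (l): row=0 col=4 char='i'
After 4 (h): row=0 col=3 char='f'
After 5 (^): row=0 col=3 char='f'
After 6 ($): row=0 col=15 char='d'
After 7 (l): row=0 col=15 char='d'
After 8 (w): row=1 col=0 char='o'
After 9 (h): row=1 col=0 char='o'
After 10 (h): row=1 col=0 char='o'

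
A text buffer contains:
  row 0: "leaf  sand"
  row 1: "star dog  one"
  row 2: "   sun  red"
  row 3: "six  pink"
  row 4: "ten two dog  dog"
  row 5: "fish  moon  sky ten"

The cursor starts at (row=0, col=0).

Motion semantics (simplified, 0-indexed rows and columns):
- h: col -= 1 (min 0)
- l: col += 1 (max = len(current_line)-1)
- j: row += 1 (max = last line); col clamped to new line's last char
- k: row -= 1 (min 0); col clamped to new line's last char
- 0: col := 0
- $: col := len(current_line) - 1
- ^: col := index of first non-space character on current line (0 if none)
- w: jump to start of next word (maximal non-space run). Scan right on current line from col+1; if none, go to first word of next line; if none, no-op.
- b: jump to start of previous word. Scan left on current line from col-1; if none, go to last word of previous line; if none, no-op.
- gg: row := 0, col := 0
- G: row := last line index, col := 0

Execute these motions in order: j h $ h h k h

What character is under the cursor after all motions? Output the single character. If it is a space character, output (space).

After 1 (j): row=1 col=0 char='s'
After 2 (h): row=1 col=0 char='s'
After 3 ($): row=1 col=12 char='e'
After 4 (h): row=1 col=11 char='n'
After 5 (h): row=1 col=10 char='o'
After 6 (k): row=0 col=9 char='d'
After 7 (h): row=0 col=8 char='n'

Answer: n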